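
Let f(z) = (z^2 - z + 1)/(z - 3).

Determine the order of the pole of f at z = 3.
Factor the denominator:
  z - 3 = (z - 3)

The numerator P(z) = z^2 - z + 1 has P(3) = 7 ≠ 0, so no factor of (z - 3) cancels.
Near z = 3 we can therefore write f(z) = g(z)/(z - 3) with g analytic at 3 and g(3) ≠ 0 (g is just the numerator).

Hence z = 3 is a pole of order 1.

Final answer: 1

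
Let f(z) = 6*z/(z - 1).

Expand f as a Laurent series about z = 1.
Put w = z - (1), i.e. z = w + 1. The denominator is w, so it suffices to rewrite the numerator in powers of w.

P(z) = 6*z
P(w + 1) = 6 + 6*w

Dividing each term by w:
  f = 6/w + 6

Substituting back w = z - 1:
  f(z) = 6/(z - 1) + 6

The series is finite because the numerator is a polynomial; the negative powers form the principal part, and the coefficient of 1/(z - 1) gives Res(f, 1) = 6.

Final answer: 6/(z - 1) + 6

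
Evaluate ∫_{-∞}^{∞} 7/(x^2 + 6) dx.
Let f(z) = 7/(z^2 + 6). The denominator has no real zeros and deg Q - deg P = 2 ≥ 2, so the integral of f over the upper semicircle |z| = R tends to 0 as R → ∞. Closing the contour in the upper half-plane,
  ∫_{-∞}^{∞} f(x) dx = 2πi · Σ Res(f, z_k)  over the poles with Im z_k > 0.

Zeros of the denominator: z^2 + 6 = 0 gives z = ±sqrt(6)*I.
Upper half-plane: z = sqrt(6)*I (simple).

Each pole is a simple zero of Q(z) = z^2 + 6, so Res(f, z₀) = P(z₀)/Q'(z₀) with P(z) = 7, Q'(z) = 2*z:
  Res(f, sqrt(6)*I) = (7)/(2*sqrt(6)*I) = -7*sqrt(6)*I/12

∫_{-∞}^{∞} f(x) dx = 2πi · (-7*sqrt(6)*I/12) = 7*sqrt(6)*pi/6

Final answer: 7*sqrt(6)*pi/6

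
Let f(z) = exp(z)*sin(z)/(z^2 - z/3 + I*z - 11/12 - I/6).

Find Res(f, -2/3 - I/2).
3*exp(-2/3 - I/2)*sin(2/3 + I/2)/5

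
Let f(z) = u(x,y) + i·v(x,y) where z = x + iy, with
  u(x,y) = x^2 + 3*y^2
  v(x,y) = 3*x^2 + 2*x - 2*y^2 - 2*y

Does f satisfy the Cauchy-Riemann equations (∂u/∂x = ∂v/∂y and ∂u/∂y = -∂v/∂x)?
∂u/∂x = 2*x
∂v/∂y = -4*y - 2
∂u/∂y = 6*y
∂v/∂x = 6*x + 2
∂u/∂x ≠ ∂v/∂y and ∂u/∂y ≠ -∂v/∂x; the Cauchy-Riemann equations are not satisfied, so f is not analytic.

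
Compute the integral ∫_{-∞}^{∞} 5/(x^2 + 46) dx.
5*sqrt(46)*pi/46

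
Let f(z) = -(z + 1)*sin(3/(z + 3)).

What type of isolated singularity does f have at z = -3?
essential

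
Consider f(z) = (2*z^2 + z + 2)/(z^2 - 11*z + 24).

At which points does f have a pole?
The singularities of f are the zeros of the denominator. Factoring,
  z^2 - 11*z + 24 = (z - 8)*(z - 3)
so the candidates are z = 8, z = 3.

Check the numerator P(z) = 2*z^2 + z + 2 at each one:
  P(8) = 138 ≠ 0, so z = 8 is a (simple) pole.
  P(3) = 23 ≠ 0, so z = 3 is a (simple) pole.

Poles of f: {3, 8}

Final answer: {3, 8}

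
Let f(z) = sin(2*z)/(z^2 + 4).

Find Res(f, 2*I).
sinh(4)/4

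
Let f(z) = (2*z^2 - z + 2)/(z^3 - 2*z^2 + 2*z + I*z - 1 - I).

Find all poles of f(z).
{I, 1 - I, 1}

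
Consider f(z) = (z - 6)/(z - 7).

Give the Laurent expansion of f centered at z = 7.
1/(z - 7) + 1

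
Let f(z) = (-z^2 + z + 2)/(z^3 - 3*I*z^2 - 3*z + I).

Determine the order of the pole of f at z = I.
3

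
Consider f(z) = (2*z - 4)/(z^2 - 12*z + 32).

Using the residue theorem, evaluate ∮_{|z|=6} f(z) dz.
By the residue theorem, ∮_C f(z) dz = 2πi · (sum of the residues of f at the poles inside |z| = 6).

The denominator factors as (z - 4)*(z - 8), so the singularities of f are simple poles at z = 4, z = 8.
  |4|² = 16 < 36 = 6², so this pole is inside the contour.
  |8|² = 64 > 36 = 6², so this pole is outside the contour.

With P(z) = 2*z - 4 and Q(z) = z^2 - 12*z + 32, each pole is simple, so Res(f, z₀) = P(z₀)/Q'(z₀) with Q'(z) = 2*z - 12.
  Res(f, 4) = P(4)/Q'(4) = (4)/(-4) = -1

∮_C f(z) dz = 2πi · (-1) = -2*I*pi

Final answer: -2*I*pi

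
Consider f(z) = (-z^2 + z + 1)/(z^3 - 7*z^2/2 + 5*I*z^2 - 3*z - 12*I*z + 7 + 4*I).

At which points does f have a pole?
The singularities of f are the zeros of the denominator. Factoring,
  z^3 - 7*z^2/2 + 5*I*z^2 - 3*z - 12*I*z + 7 + 4*I = (z - 1 + I)*(z - 3/2 + I)*(z - 1 + 3*I)
so the candidates are z = 1 - I, z = 3/2 - I, z = 1 - 3*I.

Check the numerator P(z) = -z^2 + z + 1 at each one:
  P(1 - I) = 2 + I ≠ 0, so z = 1 - I is a (simple) pole.
  P(3/2 - I) = 5/4 + 2*I ≠ 0, so z = 3/2 - I is a (simple) pole.
  P(1 - 3*I) = 10 + 3*I ≠ 0, so z = 1 - 3*I is a (simple) pole.

Poles of f: {1 - 3*I, 1 - I, 3/2 - I}

Final answer: {1 - 3*I, 1 - I, 3/2 - I}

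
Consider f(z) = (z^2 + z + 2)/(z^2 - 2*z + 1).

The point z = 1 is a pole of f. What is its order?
Factor the denominator:
  z^2 - 2*z + 1 = (z - 1)^2

The numerator P(z) = z^2 + z + 2 has P(1) = 4 ≠ 0, so no factor of (z - 1) cancels.
Near z = 1 we can therefore write f(z) = g(z)/(z - 1)^2 with g analytic at 1 and g(1) ≠ 0 (g is just the numerator).

Hence z = 1 is a pole of order 2.

Final answer: 2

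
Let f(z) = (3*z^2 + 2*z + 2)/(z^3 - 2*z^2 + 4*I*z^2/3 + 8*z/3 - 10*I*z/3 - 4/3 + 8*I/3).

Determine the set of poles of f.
The singularities of f are the zeros of the denominator. Factoring,
  z^3 - 2*z^2 + 4*I*z^2/3 + 8*z/3 - 10*I*z/3 - 4/3 + 8*I/3 = (z - 1 + I/3)*(z + 2*I)*(z - 1 - I)
so the candidates are z = 1 - I/3, z = -2*I, z = 1 + I.

Check the numerator P(z) = 3*z^2 + 2*z + 2 at each one:
  P(1 - I/3) = 20/3 - 8*I/3 ≠ 0, so z = 1 - I/3 is a (simple) pole.
  P(-2*I) = -10 - 4*I ≠ 0, so z = -2*I is a (simple) pole.
  P(1 + I) = 4 + 8*I ≠ 0, so z = 1 + I is a (simple) pole.

Poles of f: {-2*I, 1 - I/3, 1 + I}

Final answer: {-2*I, 1 - I/3, 1 + I}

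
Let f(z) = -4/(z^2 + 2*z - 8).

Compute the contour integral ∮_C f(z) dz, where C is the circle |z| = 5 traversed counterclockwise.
By the residue theorem, ∮_C f(z) dz = 2πi · (sum of the residues of f at the poles inside |z| = 5).

The denominator factors as (z - 2)*(z + 4), so the singularities of f are simple poles at z = 2, z = -4.
  |2|² = 4 < 25 = 5², so this pole is inside the contour.
  |-4|² = 16 < 25 = 5², so this pole is inside the contour.

With P(z) = -4 and Q(z) = z^2 + 2*z - 8, each pole is simple, so Res(f, z₀) = P(z₀)/Q'(z₀) with Q'(z) = 2*z + 2.
  Res(f, 2) = P(2)/Q'(2) = (-4)/(6) = -2/3
  Res(f, -4) = P(-4)/Q'(-4) = (-4)/(-6) = 2/3

Sum of residues inside C: 0
∮_C f(z) dz = 2πi · (0) = 0

Final answer: 0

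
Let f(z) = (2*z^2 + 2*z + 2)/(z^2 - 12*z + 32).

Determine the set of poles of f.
The singularities of f are the zeros of the denominator. Factoring,
  z^2 - 12*z + 32 = (z - 8)*(z - 4)
so the candidates are z = 8, z = 4.

Check the numerator P(z) = 2*z^2 + 2*z + 2 at each one:
  P(8) = 146 ≠ 0, so z = 8 is a (simple) pole.
  P(4) = 42 ≠ 0, so z = 4 is a (simple) pole.

Poles of f: {4, 8}

Final answer: {4, 8}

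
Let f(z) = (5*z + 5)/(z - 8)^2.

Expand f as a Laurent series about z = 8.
Put w = z - (8), i.e. z = w + 8. The denominator is w^2, so it suffices to rewrite the numerator in powers of w.

P(z) = 5*z + 5
P(w + 8) = 45 + 5*w

Dividing each term by w^2:
  f = 45/w^2 + 5/w

Substituting back w = z - 8:
  f(z) = 45/(z - 8)^2 + 5/(z - 8)

The series is finite because the numerator is a polynomial; the negative powers form the principal part, and the coefficient of 1/(z - 8) gives Res(f, 8) = 5.

Final answer: 45/(z - 8)^2 + 5/(z - 8)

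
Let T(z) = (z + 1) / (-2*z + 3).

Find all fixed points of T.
{1/2 - I/2, 1/2 + I/2}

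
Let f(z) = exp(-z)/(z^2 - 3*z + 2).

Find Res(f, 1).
Write f(z) = P(z)/Q(z) with P(z) = exp(-z) and Q(z) = z^2 - 3*z + 2.
The denominator factors as Q(z) = (z - 1)*(z - 2), so z = 1 is a simple zero of Q and P is analytic there; z = 1 is therefore a simple pole and
  Res(f, z₀) = P(z₀)/Q'(z₀).

Q'(z) = 2*z - 3, so Q'(1) = -1.
P(1) = exp(-1).

Res(f, 1) = (exp(-1))/(-1) = -exp(-1)

Final answer: -exp(-1)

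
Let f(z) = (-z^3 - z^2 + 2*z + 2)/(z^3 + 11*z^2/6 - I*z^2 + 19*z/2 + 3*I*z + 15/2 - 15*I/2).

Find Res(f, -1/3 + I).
26596/83955 + 6044*I/27985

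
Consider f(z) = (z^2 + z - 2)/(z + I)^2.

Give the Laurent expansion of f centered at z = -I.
Put w = z - (-I), i.e. z = w - I. The denominator is w^2, so it suffices to rewrite the numerator in powers of w.

P(z) = z^2 + z - 2
P(w - I) = -3 - I + (1 - 2*I)*w + w^2

Dividing each term by w^2:
  f = (-3 - I)/w^2 + (1 - 2*I)/w + 1

Substituting back w = z + I:
  f(z) = (-3 - I)/(z + I)^2 + (1 - 2*I)/(z + I) + 1

The series is finite because the numerator is a polynomial; the negative powers form the principal part, and the coefficient of 1/(z + I) gives Res(f, -I) = 1 - 2*I.

Final answer: (-3 - I)/(z + I)^2 + (1 - 2*I)/(z + I) + 1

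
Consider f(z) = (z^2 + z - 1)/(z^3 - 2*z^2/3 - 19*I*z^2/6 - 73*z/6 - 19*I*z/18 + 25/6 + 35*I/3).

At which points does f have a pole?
The singularities of f are the zeros of the denominator. Factoring,
  z^3 - 2*z^2/3 - 19*I*z^2/6 - 73*z/6 - 19*I*z/18 + 25/6 + 35*I/3 = (z - 3 - 3*I/2)*(z + 3 - 2*I/3)*(z - 2/3 - I)
so the candidates are z = 3 + 3*I/2, z = -3 + 2*I/3, z = 2/3 + I.

Check the numerator P(z) = z^2 + z - 1 at each one:
  P(3 + 3*I/2) = 35/4 + 21*I/2 ≠ 0, so z = 3 + 3*I/2 is a (simple) pole.
  P(-3 + 2*I/3) = 41/9 - 10*I/3 ≠ 0, so z = -3 + 2*I/3 is a (simple) pole.
  P(2/3 + I) = -8/9 + 7*I/3 ≠ 0, so z = 2/3 + I is a (simple) pole.

Poles of f: {-3 + 2*I/3, 2/3 + I, 3 + 3*I/2}

Final answer: {-3 + 2*I/3, 2/3 + I, 3 + 3*I/2}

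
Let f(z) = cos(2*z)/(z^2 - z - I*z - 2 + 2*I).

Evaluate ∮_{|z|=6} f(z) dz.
pi*(-1/5 + 3*I/5)*cos(4) + pi*(1/5 - 3*I/5)*cos(2 - 2*I)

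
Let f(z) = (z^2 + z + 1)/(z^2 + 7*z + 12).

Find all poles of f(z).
{-4, -3}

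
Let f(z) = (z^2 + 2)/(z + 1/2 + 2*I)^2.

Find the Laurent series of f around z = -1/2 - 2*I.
Put w = z - (-1/2 - 2*I), i.e. z = w - 1/2 - 2*I. The denominator is w^2, so it suffices to rewrite the numerator in powers of w.

P(z) = z^2 + 2
P(w - 1/2 - 2*I) = -7/4 + 2*I + (-1 - 4*I)*w + w^2

Dividing each term by w^2:
  f = (-7/4 + 2*I)/w^2 + (-1 - 4*I)/w + 1

Substituting back w = z + 1/2 + 2*I:
  f(z) = (-7/4 + 2*I)/(z + 1/2 + 2*I)^2 + (-1 - 4*I)/(z + 1/2 + 2*I) + 1

The series is finite because the numerator is a polynomial; the negative powers form the principal part, and the coefficient of 1/(z + 1/2 + 2*I) gives Res(f, -1/2 - 2*I) = -1 - 4*I.

Final answer: (-7/4 + 2*I)/(z + 1/2 + 2*I)^2 + (-1 - 4*I)/(z + 1/2 + 2*I) + 1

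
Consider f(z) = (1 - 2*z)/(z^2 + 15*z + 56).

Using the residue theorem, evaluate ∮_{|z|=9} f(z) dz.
By the residue theorem, ∮_C f(z) dz = 2πi · (sum of the residues of f at the poles inside |z| = 9).

The denominator factors as (z + 7)*(z + 8), so the singularities of f are simple poles at z = -7, z = -8.
  |-7|² = 49 < 81 = 9², so this pole is inside the contour.
  |-8|² = 64 < 81 = 9², so this pole is inside the contour.

With P(z) = 1 - 2*z and Q(z) = z^2 + 15*z + 56, each pole is simple, so Res(f, z₀) = P(z₀)/Q'(z₀) with Q'(z) = 2*z + 15.
  Res(f, -7) = P(-7)/Q'(-7) = (15)/(1) = 15
  Res(f, -8) = P(-8)/Q'(-8) = (17)/(-1) = -17

Sum of residues inside C: -2
∮_C f(z) dz = 2πi · (-2) = -4*I*pi

Final answer: -4*I*pi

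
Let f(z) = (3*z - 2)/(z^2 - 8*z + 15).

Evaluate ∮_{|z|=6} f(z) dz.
6*I*pi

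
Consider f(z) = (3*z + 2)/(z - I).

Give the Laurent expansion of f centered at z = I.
Put w = z - (I), i.e. z = w + I. The denominator is w, so it suffices to rewrite the numerator in powers of w.

P(z) = 3*z + 2
P(w + I) = 2 + 3*I + 3*w

Dividing each term by w:
  f = (2 + 3*I)/w + 3

Substituting back w = z - I:
  f(z) = (2 + 3*I)/(z - I) + 3

The series is finite because the numerator is a polynomial; the negative powers form the principal part, and the coefficient of 1/(z - I) gives Res(f, I) = 2 + 3*I.

Final answer: (2 + 3*I)/(z - I) + 3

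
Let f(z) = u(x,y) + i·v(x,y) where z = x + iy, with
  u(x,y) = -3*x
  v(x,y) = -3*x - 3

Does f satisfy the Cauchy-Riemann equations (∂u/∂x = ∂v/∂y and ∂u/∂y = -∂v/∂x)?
∂u/∂x = -3
∂v/∂y = 0
∂u/∂y = 0
∂v/∂x = -3
∂u/∂x ≠ ∂v/∂y and ∂u/∂y ≠ -∂v/∂x; the Cauchy-Riemann equations are not satisfied, so f is not analytic.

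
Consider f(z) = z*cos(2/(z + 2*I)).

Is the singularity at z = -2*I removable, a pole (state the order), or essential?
Let u = z + 2*I. Then
  cos(2/u) = Σ_{k≥0} (-1)^k (2)^(2k)/((2k)!·u^(2k)) = 1 - 2/u^2 + 2/(3*u^4) + ...
which has infinitely many negative powers of u, so cos(2/(z + 2*I)) has an essential singularity at z = -2*I.
The extra factor z is a nonzero polynomial; if the product had at most a pole at z = -2*I, dividing by that polynomial would leave cos(2/(z + 2*I)) with at most a pole too — contradiction. (Equivalently, the product's Laurent series still has infinitely many negative powers.)
So the singularity is essential.

Final answer: essential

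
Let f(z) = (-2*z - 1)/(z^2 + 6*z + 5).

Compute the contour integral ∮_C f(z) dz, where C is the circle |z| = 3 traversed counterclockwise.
By the residue theorem, ∮_C f(z) dz = 2πi · (sum of the residues of f at the poles inside |z| = 3).

The denominator factors as (z + 1)*(z + 5), so the singularities of f are simple poles at z = -1, z = -5.
  |-1|² = 1 < 9 = 3², so this pole is inside the contour.
  |-5|² = 25 > 9 = 3², so this pole is outside the contour.

With P(z) = -2*z - 1 and Q(z) = z^2 + 6*z + 5, each pole is simple, so Res(f, z₀) = P(z₀)/Q'(z₀) with Q'(z) = 2*z + 6.
  Res(f, -1) = P(-1)/Q'(-1) = (1)/(4) = 1/4

∮_C f(z) dz = 2πi · (1/4) = I*pi/2

Final answer: I*pi/2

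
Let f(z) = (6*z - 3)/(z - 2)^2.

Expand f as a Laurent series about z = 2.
9/(z - 2)^2 + 6/(z - 2)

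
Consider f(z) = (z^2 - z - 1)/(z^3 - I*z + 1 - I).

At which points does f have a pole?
The singularities of f are the zeros of the denominator. Factoring,
  z^3 - I*z + 1 - I = (z + 1)*(z + I)*(z - 1 - I)
so the candidates are z = -1, z = -I, z = 1 + I.

Check the numerator P(z) = z^2 - z - 1 at each one:
  P(-1) = 1 ≠ 0, so z = -1 is a (simple) pole.
  P(-I) = -2 + I ≠ 0, so z = -I is a (simple) pole.
  P(1 + I) = -2 + I ≠ 0, so z = 1 + I is a (simple) pole.

Poles of f: {-1, -I, 1 + I}

Final answer: {-1, -I, 1 + I}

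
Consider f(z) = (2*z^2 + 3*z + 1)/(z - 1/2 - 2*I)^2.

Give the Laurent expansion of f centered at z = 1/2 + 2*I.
(-5 + 10*I)/(z - 1/2 - 2*I)^2 + (5 + 8*I)/(z - 1/2 - 2*I) + 2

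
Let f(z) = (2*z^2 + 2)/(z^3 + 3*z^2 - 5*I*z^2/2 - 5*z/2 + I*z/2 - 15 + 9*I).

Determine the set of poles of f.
The singularities of f are the zeros of the denominator. Factoring,
  z^3 + 3*z^2 - 5*I*z^2/2 - 5*z/2 + I*z/2 - 15 + 9*I = (z + 2 + I/2)*(z - 2)*(z + 3 - 3*I)
so the candidates are z = -2 - I/2, z = 2, z = -3 + 3*I.

Check the numerator P(z) = 2*z^2 + 2 at each one:
  P(-2 - I/2) = 19/2 + 4*I ≠ 0, so z = -2 - I/2 is a (simple) pole.
  P(2) = 10 ≠ 0, so z = 2 is a (simple) pole.
  P(-3 + 3*I) = 2 - 36*I ≠ 0, so z = -3 + 3*I is a (simple) pole.

Poles of f: {-3 + 3*I, -2 - I/2, 2}

Final answer: {-3 + 3*I, -2 - I/2, 2}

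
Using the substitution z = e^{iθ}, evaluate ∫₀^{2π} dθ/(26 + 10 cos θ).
Let J = ∫₀^{2π} dθ/(26 + 10 cos θ).
Put z = e^{iθ}: then cos θ = (z + 1/z)/2, dθ = dz/(iz), and z runs once counterclockwise around |z| = 1:
  J = ∮_{|z|=1} 1/(26 + 10*(z + 1/z)/2) · dz/(iz) = (2/i) ∮_{|z|=1} dz/(10*z^2 + 52*z + 10).
The roots of 10*z^2 + 52*z + 10 are z = (-26 ± sqrt(26^2 - 10^2))/10, with sqrt(576) = 24; their product is 1, so only z₊ = -1/5 lies inside the unit circle (z₋ = -5 lies outside).
z₊ is a simple zero of q(z) = 10*z^2 + 52*z + 10, so Res(1/q, z₊) = 1/q'(z₊) with q'(z) = 20*z + 52; and q'(z₊) = 10*(z₊ - z₋) = 48.
Therefore J = (2/i) · 2πi · 1/(48) = 2*pi/(24) = pi/12

Final answer: pi/12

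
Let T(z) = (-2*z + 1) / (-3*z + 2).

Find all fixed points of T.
T(z) = z means -2*z + 1 = z*(-3*z + 2), i.e.
  -3*z^2 + 4*z - 1 = 0.
Discriminant: (4)^2 - 4*(-3)*(-1) = 4, so the roots are real.
  z = (-4 ± sqrt(4))/(2*(-3))
Fixed points: {1/3, 1}

Final answer: {1/3, 1}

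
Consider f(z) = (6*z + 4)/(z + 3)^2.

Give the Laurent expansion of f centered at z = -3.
Put w = z - (-3), i.e. z = w - 3. The denominator is w^2, so it suffices to rewrite the numerator in powers of w.

P(z) = 6*z + 4
P(w - 3) = -14 + 6*w

Dividing each term by w^2:
  f = -14/w^2 + 6/w

Substituting back w = z + 3:
  f(z) = -14/(z + 3)^2 + 6/(z + 3)

The series is finite because the numerator is a polynomial; the negative powers form the principal part, and the coefficient of 1/(z + 3) gives Res(f, -3) = 6.

Final answer: -14/(z + 3)^2 + 6/(z + 3)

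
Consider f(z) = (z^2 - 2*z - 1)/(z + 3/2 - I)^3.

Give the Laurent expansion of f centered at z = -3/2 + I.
Put w = z - (-3/2 + I), i.e. z = w - 3/2 + I. The denominator is w^3, so it suffices to rewrite the numerator in powers of w.

P(z) = z^2 - 2*z - 1
P(w - 3/2 + I) = 13/4 - 5*I + (-5 + 2*I)*w + w^2

Dividing each term by w^3:
  f = (13/4 - 5*I)/w^3 + (-5 + 2*I)/w^2 + 1/w

Substituting back w = z + 3/2 - I:
  f(z) = (13/4 - 5*I)/(z + 3/2 - I)^3 + (-5 + 2*I)/(z + 3/2 - I)^2 + 1/(z + 3/2 - I)

The series is finite because the numerator is a polynomial; the negative powers form the principal part, and the coefficient of 1/(z + 3/2 - I) gives Res(f, -3/2 + I) = 1.

Final answer: (13/4 - 5*I)/(z + 3/2 - I)^3 + (-5 + 2*I)/(z + 3/2 - I)^2 + 1/(z + 3/2 - I)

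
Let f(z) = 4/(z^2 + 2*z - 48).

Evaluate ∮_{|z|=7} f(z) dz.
4*I*pi/7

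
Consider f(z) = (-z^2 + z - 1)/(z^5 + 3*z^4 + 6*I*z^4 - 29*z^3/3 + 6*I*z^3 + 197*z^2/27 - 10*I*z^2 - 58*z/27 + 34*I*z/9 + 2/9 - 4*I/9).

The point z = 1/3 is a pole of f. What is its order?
Factor the denominator:
  z^5 + 3*z^4 + 6*I*z^4 - 29*z^3/3 + 6*I*z^3 + 197*z^2/27 - 10*I*z^2 - 58*z/27 + 34*I*z/9 + 2/9 - 4*I/9 = (z - 1/3)^3*(z + 1 + 3*I)*(z + 3 + 3*I)

The numerator P(z) = -z^2 + z - 1 has P(1/3) = -7/9 ≠ 0, so no factor of (z - 1/3) cancels.
Near z = 1/3 we can therefore write f(z) = g(z)/(z - 1/3)^3 with g analytic at 1/3 and g(1/3) ≠ 0 (g is the numerator divided by the remaining denominator factors).

Hence z = 1/3 is a pole of order 3.

Final answer: 3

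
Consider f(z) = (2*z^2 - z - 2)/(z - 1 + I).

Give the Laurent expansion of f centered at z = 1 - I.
Put w = z - (1 - I), i.e. z = w + 1 - I. The denominator is w, so it suffices to rewrite the numerator in powers of w.

P(z) = 2*z^2 - z - 2
P(w + 1 - I) = -3 - 3*I + (3 - 4*I)*w + 2*w^2

Dividing each term by w:
  f = (-3 - 3*I)/w + 3 - 4*I + 2*w

Substituting back w = z - 1 + I:
  f(z) = (-3 - 3*I)/(z - 1 + I) + 3 - 4*I + 2*(z - 1 + I)

The series is finite because the numerator is a polynomial; the negative powers form the principal part, and the coefficient of 1/(z - 1 + I) gives Res(f, 1 - I) = -3 - 3*I.

Final answer: (-3 - 3*I)/(z - 1 + I) + 3 - 4*I + 2*(z - 1 + I)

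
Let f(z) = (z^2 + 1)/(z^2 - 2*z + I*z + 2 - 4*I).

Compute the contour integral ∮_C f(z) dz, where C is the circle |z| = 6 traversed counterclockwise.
pi*(2 + 4*I)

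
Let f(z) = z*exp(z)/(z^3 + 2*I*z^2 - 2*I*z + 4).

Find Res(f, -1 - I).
Write f(z) = P(z)/Q(z) with P(z) = z*exp(z) and Q(z) = z^3 + 2*I*z^2 - 2*I*z + 4.
The denominator factors as Q(z) = (z - 1 - I)*(z + 1 + I)*(z + 2*I), so z = -1 - I is a simple zero of Q and P is analytic there; z = -1 - I is therefore a simple pole and
  Res(f, z₀) = P(z₀)/Q'(z₀).

Q'(z) = 3*z^2 + 4*I*z - 2*I, so Q'(-1 - I) = 4.
P(-1 - I) = (-1 - I)*exp(-1 - I).

Res(f, -1 - I) = ((-1 - I)*exp(-1 - I))/(4) = (-1/4 - I/4)*exp(-1 - I)

Final answer: (-1/4 - I/4)*exp(-1 - I)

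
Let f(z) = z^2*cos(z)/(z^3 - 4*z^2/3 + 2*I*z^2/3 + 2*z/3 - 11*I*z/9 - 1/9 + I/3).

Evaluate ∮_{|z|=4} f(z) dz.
pi*(-7/25 + I/25)*cos(1/3) + pi*(152/125 + 164*I/125)*cos(1 + I/3) + pi*(-117/125 + 81*I/125)*cosh(1)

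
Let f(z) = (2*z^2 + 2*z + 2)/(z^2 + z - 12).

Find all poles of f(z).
The singularities of f are the zeros of the denominator. Factoring,
  z^2 + z - 12 = (z + 4)*(z - 3)
so the candidates are z = -4, z = 3.

Check the numerator P(z) = 2*z^2 + 2*z + 2 at each one:
  P(-4) = 26 ≠ 0, so z = -4 is a (simple) pole.
  P(3) = 26 ≠ 0, so z = 3 is a (simple) pole.

Poles of f: {-4, 3}

Final answer: {-4, 3}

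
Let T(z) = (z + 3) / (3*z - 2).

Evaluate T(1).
Substitute z = 1:
  numerator:   (1) + 3 = 4
  denominator: 3*(1) - 2 = 1
T(1) = (4)/(1) = 4

Final answer: 4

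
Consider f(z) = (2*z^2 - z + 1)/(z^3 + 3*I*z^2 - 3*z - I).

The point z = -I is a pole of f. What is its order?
Factor the denominator:
  z^3 + 3*I*z^2 - 3*z - I = (z + I)^3

The numerator P(z) = 2*z^2 - z + 1 has P(-I) = -1 + I ≠ 0, so no factor of (z + I) cancels.
Near z = -I we can therefore write f(z) = g(z)/(z + I)^3 with g analytic at -I and g(-I) ≠ 0 (g is just the numerator).

Hence z = -I is a pole of order 3.

Final answer: 3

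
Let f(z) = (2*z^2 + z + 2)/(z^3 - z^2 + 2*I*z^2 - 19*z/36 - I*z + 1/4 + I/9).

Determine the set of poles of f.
The singularities of f are the zeros of the denominator. Factoring,
  z^3 - z^2 + 2*I*z^2 - 19*z/36 - I*z + 1/4 + I/9 = (z + I/2)*(z - 2/3 + 3*I/2)*(z - 1/3)
so the candidates are z = -I/2, z = 2/3 - 3*I/2, z = 1/3.

Check the numerator P(z) = 2*z^2 + z + 2 at each one:
  P(-I/2) = 3/2 - I/2 ≠ 0, so z = -I/2 is a (simple) pole.
  P(2/3 - 3*I/2) = -17/18 - 11*I/2 ≠ 0, so z = 2/3 - 3*I/2 is a (simple) pole.
  P(1/3) = 23/9 ≠ 0, so z = 1/3 is a (simple) pole.

Poles of f: {-I/2, 1/3, 2/3 - 3*I/2}

Final answer: {-I/2, 1/3, 2/3 - 3*I/2}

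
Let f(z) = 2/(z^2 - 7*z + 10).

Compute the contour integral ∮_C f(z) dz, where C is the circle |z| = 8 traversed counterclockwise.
By the residue theorem, ∮_C f(z) dz = 2πi · (sum of the residues of f at the poles inside |z| = 8).

The denominator factors as (z - 2)*(z - 5), so the singularities of f are simple poles at z = 2, z = 5.
  |2|² = 4 < 64 = 8², so this pole is inside the contour.
  |5|² = 25 < 64 = 8², so this pole is inside the contour.

With P(z) = 2 and Q(z) = z^2 - 7*z + 10, each pole is simple, so Res(f, z₀) = P(z₀)/Q'(z₀) with Q'(z) = 2*z - 7.
  Res(f, 2) = P(2)/Q'(2) = (2)/(-3) = -2/3
  Res(f, 5) = P(5)/Q'(5) = (2)/(3) = 2/3

Sum of residues inside C: 0
∮_C f(z) dz = 2πi · (0) = 0

Final answer: 0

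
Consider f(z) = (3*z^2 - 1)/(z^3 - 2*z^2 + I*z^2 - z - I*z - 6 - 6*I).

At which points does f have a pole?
The singularities of f are the zeros of the denominator. Factoring,
  z^3 - 2*z^2 + I*z^2 - z - I*z - 6 - 6*I = (z - 3)*(z + 1 - I)*(z + 2*I)
so the candidates are z = 3, z = -1 + I, z = -2*I.

Check the numerator P(z) = 3*z^2 - 1 at each one:
  P(3) = 26 ≠ 0, so z = 3 is a (simple) pole.
  P(-1 + I) = -1 - 6*I ≠ 0, so z = -1 + I is a (simple) pole.
  P(-2*I) = -13 ≠ 0, so z = -2*I is a (simple) pole.

Poles of f: {-1 + I, -2*I, 3}

Final answer: {-1 + I, -2*I, 3}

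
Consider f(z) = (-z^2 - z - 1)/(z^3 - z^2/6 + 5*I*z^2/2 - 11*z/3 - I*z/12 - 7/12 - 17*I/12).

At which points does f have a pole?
The singularities of f are the zeros of the denominator. Factoring,
  z^3 - z^2/6 + 5*I*z^2/2 - 11*z/3 - I*z/12 - 7/12 - 17*I/12 = (z + 1/3 + I/2)*(z - 3/2 + I)*(z + 1 + I)
so the candidates are z = -1/3 - I/2, z = 3/2 - I, z = -1 - I.

Check the numerator P(z) = -z^2 - z - 1 at each one:
  P(-1/3 - I/2) = -19/36 + I/6 ≠ 0, so z = -1/3 - I/2 is a (simple) pole.
  P(3/2 - I) = -15/4 + 4*I ≠ 0, so z = 3/2 - I is a (simple) pole.
  P(-1 - I) = -I ≠ 0, so z = -1 - I is a (simple) pole.

Poles of f: {-1 - I, -1/3 - I/2, 3/2 - I}

Final answer: {-1 - I, -1/3 - I/2, 3/2 - I}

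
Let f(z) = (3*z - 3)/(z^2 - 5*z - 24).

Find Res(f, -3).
12/11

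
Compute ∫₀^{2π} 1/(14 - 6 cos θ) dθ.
Call the integral J. The integrand is 2π-periodic and we integrate over a full period, so shifting θ does not change the value (θ → θ + π flips the sign of the trig term). Hence
  J = ∫₀^{2π} dθ/(14 + 6 cos θ).
Put z = e^{iθ}: then cos θ = (z + 1/z)/2, dθ = dz/(iz), and z runs once counterclockwise around |z| = 1:
  J = ∮_{|z|=1} 1/(14 + 6*(z + 1/z)/2) · dz/(iz) = (2/i) ∮_{|z|=1} dz/(6*z^2 + 28*z + 6).
The roots of 6*z^2 + 28*z + 6 are z = (-14 ± sqrt(14^2 - 6^2))/6, with sqrt(160) = 4*sqrt(10); their product is 1, so only z₊ = -7/3 + 2*sqrt(10)/3 lies inside the unit circle (z₋ = -7/3 - 2*sqrt(10)/3 lies outside).
z₊ is a simple zero of q(z) = 6*z^2 + 28*z + 6, so Res(1/q, z₊) = 1/q'(z₊) with q'(z) = 12*z + 28; and q'(z₊) = 6*(z₊ - z₋) = 8*sqrt(10).
Therefore J = (2/i) · 2πi · 1/(8*sqrt(10)) = 2*pi/(4*sqrt(10)) = sqrt(10)*pi/20

Final answer: sqrt(10)*pi/20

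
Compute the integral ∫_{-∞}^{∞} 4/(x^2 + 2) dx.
2*sqrt(2)*pi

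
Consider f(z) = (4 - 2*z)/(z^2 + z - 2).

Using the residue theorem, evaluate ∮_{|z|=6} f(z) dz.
By the residue theorem, ∮_C f(z) dz = 2πi · (sum of the residues of f at the poles inside |z| = 6).

The denominator factors as (z - 1)*(z + 2), so the singularities of f are simple poles at z = 1, z = -2.
  |1|² = 1 < 36 = 6², so this pole is inside the contour.
  |-2|² = 4 < 36 = 6², so this pole is inside the contour.

With P(z) = 4 - 2*z and Q(z) = z^2 + z - 2, each pole is simple, so Res(f, z₀) = P(z₀)/Q'(z₀) with Q'(z) = 2*z + 1.
  Res(f, 1) = P(1)/Q'(1) = (2)/(3) = 2/3
  Res(f, -2) = P(-2)/Q'(-2) = (8)/(-3) = -8/3

Sum of residues inside C: -2
∮_C f(z) dz = 2πi · (-2) = -4*I*pi

Final answer: -4*I*pi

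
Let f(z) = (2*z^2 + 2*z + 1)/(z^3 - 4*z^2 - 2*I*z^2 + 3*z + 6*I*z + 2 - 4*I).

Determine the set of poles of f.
The singularities of f are the zeros of the denominator. Factoring,
  z^3 - 4*z^2 - 2*I*z^2 + 3*z + 6*I*z + 2 - 4*I = (z - 2 - I)*(z - 2)*(z - I)
so the candidates are z = 2 + I, z = 2, z = I.

Check the numerator P(z) = 2*z^2 + 2*z + 1 at each one:
  P(2 + I) = 11 + 10*I ≠ 0, so z = 2 + I is a (simple) pole.
  P(2) = 13 ≠ 0, so z = 2 is a (simple) pole.
  P(I) = -1 + 2*I ≠ 0, so z = I is a (simple) pole.

Poles of f: {I, 2, 2 + I}

Final answer: {I, 2, 2 + I}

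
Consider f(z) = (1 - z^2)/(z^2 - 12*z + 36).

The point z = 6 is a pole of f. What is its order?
Factor the denominator:
  z^2 - 12*z + 36 = (z - 6)^2

The numerator P(z) = 1 - z^2 has P(6) = -35 ≠ 0, so no factor of (z - 6) cancels.
Near z = 6 we can therefore write f(z) = g(z)/(z - 6)^2 with g analytic at 6 and g(6) ≠ 0 (g is just the numerator).

Hence z = 6 is a pole of order 2.

Final answer: 2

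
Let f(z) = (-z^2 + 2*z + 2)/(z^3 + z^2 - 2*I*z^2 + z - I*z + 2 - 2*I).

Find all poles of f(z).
The singularities of f are the zeros of the denominator. Factoring,
  z^3 + z^2 - 2*I*z^2 + z - I*z + 2 - 2*I = (z + 1 - I)*(z - 2*I)*(z + I)
so the candidates are z = -1 + I, z = 2*I, z = -I.

Check the numerator P(z) = -z^2 + 2*z + 2 at each one:
  P(-1 + I) = 4*I ≠ 0, so z = -1 + I is a (simple) pole.
  P(2*I) = 6 + 4*I ≠ 0, so z = 2*I is a (simple) pole.
  P(-I) = 3 - 2*I ≠ 0, so z = -I is a (simple) pole.

Poles of f: {-1 + I, -I, 2*I}

Final answer: {-1 + I, -I, 2*I}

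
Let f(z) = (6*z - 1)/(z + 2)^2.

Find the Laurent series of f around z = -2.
Put w = z - (-2), i.e. z = w - 2. The denominator is w^2, so it suffices to rewrite the numerator in powers of w.

P(z) = 6*z - 1
P(w - 2) = -13 + 6*w

Dividing each term by w^2:
  f = -13/w^2 + 6/w

Substituting back w = z + 2:
  f(z) = -13/(z + 2)^2 + 6/(z + 2)

The series is finite because the numerator is a polynomial; the negative powers form the principal part, and the coefficient of 1/(z + 2) gives Res(f, -2) = 6.

Final answer: -13/(z + 2)^2 + 6/(z + 2)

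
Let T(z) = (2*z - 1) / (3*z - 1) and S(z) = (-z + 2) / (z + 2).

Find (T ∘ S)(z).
(T ∘ S)(z) = T(S(z)) = ((2)*S(z) + (-1))/((3)*S(z) + (-1)). Multiply numerator and denominator by z + 2:
  numerator:   (2)*(-z + 2) + (-1)*(z + 2) = -3*z + 2
  denominator: (3)*(-z + 2) + (-1)*(z + 2) = -4*z + 4
(T ∘ S)(z) = (-3*z + 2)/(-4*z + 4) = (3*z - 2)/(4*z - 4)

Final answer: (3*z - 2)/(4*z - 4)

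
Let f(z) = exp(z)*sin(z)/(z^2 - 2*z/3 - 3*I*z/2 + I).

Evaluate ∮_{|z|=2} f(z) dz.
By the residue theorem, ∮_C f(z) dz = 2πi · (sum of the residues of f at the poles inside |z| = 2).

The denominator factors as (z - 2/3)*(z - 3*I/2), so the singularities of f are simple poles at z = 2/3, z = 3*I/2.
  |2/3|² = 4/9 < 4 = 2², so this pole is inside the contour.
  |3*I/2|² = 9/4 < 4 = 2², so this pole is inside the contour.

With P(z) = exp(z)*sin(z) and Q(z) = z^2 - 2*z/3 - 3*I*z/2 + I, each pole is simple, so Res(f, z₀) = P(z₀)/Q'(z₀) with Q'(z) = 2*z - 2/3 - 3*I/2.
  Res(f, 2/3) = P(2/3)/Q'(2/3) = (exp(2/3)*sin(2/3))/(2/3 - 3*I/2) = (24/97 + 54*I/97)*exp(2/3)*sin(2/3)
  Res(f, 3*I/2) = P(3*I/2)/Q'(3*I/2) = (I*exp(3*I/2)*sinh(3/2))/(-2/3 + 3*I/2) = (54/97 - 24*I/97)*exp(3*I/2)*sinh(3/2)

Sum of residues inside C: (24/97 + 54*I/97)*exp(2/3)*sin(2/3) + (54/97 - 24*I/97)*exp(3*I/2)*sinh(3/2)
∮_C f(z) dz = 2πi · ((24/97 + 54*I/97)*exp(2/3)*sin(2/3) + (54/97 - 24*I/97)*exp(3*I/2)*sinh(3/2)) = pi*(-108/97 + 48*I/97)*exp(2/3)*sin(2/3) + pi*(48/97 + 108*I/97)*exp(3*I/2)*sinh(3/2)

Final answer: pi*(-108/97 + 48*I/97)*exp(2/3)*sin(2/3) + pi*(48/97 + 108*I/97)*exp(3*I/2)*sinh(3/2)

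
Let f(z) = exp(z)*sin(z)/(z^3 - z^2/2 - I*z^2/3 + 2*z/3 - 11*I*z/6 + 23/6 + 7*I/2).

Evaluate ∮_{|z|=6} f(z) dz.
By the residue theorem, ∮_C f(z) dz = 2πi · (sum of the residues of f at the poles inside |z| = 6).

The denominator factors as (z - 1 + I)*(z - 1 - 2*I)*(z + 3/2 + 2*I/3), so the singularities of f are simple poles at z = 1 - I, z = 1 + 2*I, z = -3/2 - 2*I/3.
  |1 - I|² = 2 < 36 = 6², so this pole is inside the contour.
  |1 + 2*I|² = 5 < 36 = 6², so this pole is inside the contour.
  |-3/2 - 2*I/3|² = 97/36 < 36 = 6², so this pole is inside the contour.

With P(z) = exp(z)*sin(z) and Q(z) = z^3 - z^2/2 - I*z^2/3 + 2*z/3 - 11*I*z/6 + 23/6 + 7*I/2, each pole is simple, so Res(f, z₀) = P(z₀)/Q'(z₀) with Q'(z) = 3*z^2 - z - 2*I*z/3 + 2/3 - 11*I/6.
  Res(f, 1 - I) = P(1 - I)/Q'(1 - I) = (exp(1 - I)*sin(1 - I))/(-1 - 15*I/2) = (-4/229 + 30*I/229)*exp(1 - I)*sin(1 - I)
  Res(f, 1 + 2*I) = P(1 + 2*I)/Q'(1 + 2*I) = (exp(1 + 2*I)*sin(1 + 2*I))/(-8 + 15*I/2) = (-32/481 - 30*I/481)*exp(1 + 2*I)*sin(1 + 2*I)
  Res(f, -3/2 - 2*I/3) = P(-3/2 - 2*I/3)/Q'(-3/2 - 2*I/3) = (-exp(-3/2 - 2*I/3)*sin(3/2 + 2*I/3))/(257/36 + 35*I/6) = (-9252/110149 + 7560*I/110149)*exp(-3/2 - 2*I/3)*sin(3/2 + 2*I/3)

Sum of residues inside C: (-9252/110149 + 7560*I/110149)*exp(-3/2 - 2*I/3)*sin(3/2 + 2*I/3) + (-4/229 + 30*I/229)*exp(1 - I)*sin(1 - I) + (-32/481 - 30*I/481)*exp(1 + 2*I)*sin(1 + 2*I)
∮_C f(z) dz = 2πi · ((-9252/110149 + 7560*I/110149)*exp(-3/2 - 2*I/3)*sin(3/2 + 2*I/3) + (-4/229 + 30*I/229)*exp(1 - I)*sin(1 - I) + (-32/481 - 30*I/481)*exp(1 + 2*I)*sin(1 + 2*I)) = pi*(-15120/110149 - 18504*I/110149)*exp(-3/2 - 2*I/3)*sin(3/2 + 2*I/3) + pi*(-60/229 - 8*I/229)*exp(1 - I)*sin(1 - I) + pi*(60/481 - 64*I/481)*exp(1 + 2*I)*sin(1 + 2*I)

Final answer: pi*(-15120/110149 - 18504*I/110149)*exp(-3/2 - 2*I/3)*sin(3/2 + 2*I/3) + pi*(-60/229 - 8*I/229)*exp(1 - I)*sin(1 - I) + pi*(60/481 - 64*I/481)*exp(1 + 2*I)*sin(1 + 2*I)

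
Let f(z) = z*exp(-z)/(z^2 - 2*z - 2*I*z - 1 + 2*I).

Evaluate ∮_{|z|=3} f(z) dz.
pi*exp(-I) + pi*(-1 + 2*I)*exp(-2 - I)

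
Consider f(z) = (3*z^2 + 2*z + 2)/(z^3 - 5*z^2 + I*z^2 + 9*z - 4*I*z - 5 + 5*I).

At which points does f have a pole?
{1 - I, 2 - I, 2 + I}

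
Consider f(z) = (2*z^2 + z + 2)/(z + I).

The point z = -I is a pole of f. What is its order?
1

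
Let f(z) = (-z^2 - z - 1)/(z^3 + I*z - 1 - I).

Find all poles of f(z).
The singularities of f are the zeros of the denominator. Factoring,
  z^3 + I*z - 1 - I = (z - 1)*(z + 1 - I)*(z + I)
so the candidates are z = 1, z = -1 + I, z = -I.

Check the numerator P(z) = -z^2 - z - 1 at each one:
  P(1) = -3 ≠ 0, so z = 1 is a (simple) pole.
  P(-1 + I) = I ≠ 0, so z = -1 + I is a (simple) pole.
  P(-I) = I ≠ 0, so z = -I is a (simple) pole.

Poles of f: {-1 + I, -I, 1}

Final answer: {-1 + I, -I, 1}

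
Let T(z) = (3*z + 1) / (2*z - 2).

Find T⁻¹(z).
Set w = T(z) = (3*z + 1) / (2*z - 2) and solve for z:
  w*(2*z - 2) = 3*z + 1
  -2*w + z*(2*w - 3) - 1 = 0
  z*(2*w - 3) = 2*w + 1
  z = (-2*w - 1)/(3 - 2*w)
Renaming the variable, T⁻¹(z) = (-2*z - 1)/(-2*z + 3) = (2*z + 1)/(2*z - 3).
(Check: ad - bc = -8 ≠ 0, so T is invertible.)

Final answer: (2*z + 1)/(2*z - 3)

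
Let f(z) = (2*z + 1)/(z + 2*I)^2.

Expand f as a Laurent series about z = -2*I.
(1 - 4*I)/(z + 2*I)^2 + 2/(z + 2*I)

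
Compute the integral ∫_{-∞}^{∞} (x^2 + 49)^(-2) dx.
Let f(z) = (z^2 + 49)^(-2). The denominator has no real zeros and deg Q - deg P = 4 ≥ 2, so the integral of f over the upper semicircle |z| = R tends to 0 as R → ∞. Closing the contour in the upper half-plane,
  ∫_{-∞}^{∞} f(x) dx = 2πi · Σ Res(f, z_k)  over the poles with Im z_k > 0.

Zeros of the denominator: z^2 + 49 = 0 gives z = ±7*I.
Upper half-plane: z = 7*I (a pole of order 2).

Write f(z) = g(z)/(z - 7*I)^2 with g(z) = (z + 7*I)^(-2). For a double pole, Res(f, z₀) = g'(z₀):
  g'(z) = -2/(z + 7*I)^3
  Res(f, 7*I) = g'(7*I) = -I/1372

∫_{-∞}^{∞} f(x) dx = 2πi · (-I/1372) = pi/686

Final answer: pi/686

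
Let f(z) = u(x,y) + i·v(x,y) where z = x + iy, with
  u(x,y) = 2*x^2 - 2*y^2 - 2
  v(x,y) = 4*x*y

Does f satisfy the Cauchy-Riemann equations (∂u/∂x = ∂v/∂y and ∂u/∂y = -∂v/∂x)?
∂u/∂x = 4*x
∂v/∂y = 4*x
∂u/∂y = -4*y
∂v/∂x = 4*y
∂u/∂x = ∂v/∂y and ∂u/∂y = -∂v/∂x hold identically; f is analytic.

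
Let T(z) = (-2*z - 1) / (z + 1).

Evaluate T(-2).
Substitute z = -2:
  numerator:   -2*(-2) - 1 = 3
  denominator: (-2) + 1 = -1
T(-2) = (3)/(-1) = -3

Final answer: -3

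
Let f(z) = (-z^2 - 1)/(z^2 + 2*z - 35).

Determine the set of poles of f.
The singularities of f are the zeros of the denominator. Factoring,
  z^2 + 2*z - 35 = (z + 7)*(z - 5)
so the candidates are z = -7, z = 5.

Check the numerator P(z) = -z^2 - 1 at each one:
  P(-7) = -50 ≠ 0, so z = -7 is a (simple) pole.
  P(5) = -26 ≠ 0, so z = 5 is a (simple) pole.

Poles of f: {-7, 5}

Final answer: {-7, 5}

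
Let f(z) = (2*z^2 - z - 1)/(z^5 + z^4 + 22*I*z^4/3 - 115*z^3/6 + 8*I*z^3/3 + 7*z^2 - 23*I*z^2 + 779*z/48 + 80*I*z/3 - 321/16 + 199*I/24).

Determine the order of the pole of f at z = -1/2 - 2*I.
Factor the denominator:
  z^5 + z^4 + 22*I*z^4/3 - 115*z^3/6 + 8*I*z^3/3 + 7*z^2 - 23*I*z^2 + 779*z/48 + 80*I*z/3 - 321/16 + 199*I/24 = (z + 1/2 + 2*I)^4*(z - 1 - 2*I/3)

The numerator P(z) = 2*z^2 - z - 1 has P(-1/2 - 2*I) = -8 + 6*I ≠ 0, so no factor of (z + 1/2 + 2*I) cancels.
Near z = -1/2 - 2*I we can therefore write f(z) = g(z)/(z + 1/2 + 2*I)^4 with g analytic at -1/2 - 2*I and g(-1/2 - 2*I) ≠ 0 (g is the numerator divided by the remaining denominator factors).

Hence z = -1/2 - 2*I is a pole of order 4.

Final answer: 4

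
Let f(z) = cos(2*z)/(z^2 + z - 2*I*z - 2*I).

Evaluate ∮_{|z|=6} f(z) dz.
By the residue theorem, ∮_C f(z) dz = 2πi · (sum of the residues of f at the poles inside |z| = 6).

The denominator factors as (z + 1)*(z - 2*I), so the singularities of f are simple poles at z = -1, z = 2*I.
  |-1|² = 1 < 36 = 6², so this pole is inside the contour.
  |2*I|² = 4 < 36 = 6², so this pole is inside the contour.

With P(z) = cos(2*z) and Q(z) = z^2 + z - 2*I*z - 2*I, each pole is simple, so Res(f, z₀) = P(z₀)/Q'(z₀) with Q'(z) = 2*z + 1 - 2*I.
  Res(f, -1) = P(-1)/Q'(-1) = (cos(2))/(-1 - 2*I) = (-1/5 + 2*I/5)*cos(2)
  Res(f, 2*I) = P(2*I)/Q'(2*I) = (cosh(4))/(1 + 2*I) = (1/5 - 2*I/5)*cosh(4)

Sum of residues inside C: (1/5 - 2*I/5)*cosh(4) + (-1/5 + 2*I/5)*cos(2)
∮_C f(z) dz = 2πi · ((1/5 - 2*I/5)*cosh(4) + (-1/5 + 2*I/5)*cos(2)) = pi*(-4/5 - 2*I/5)*cos(2) + pi*(4/5 + 2*I/5)*cosh(4)

Final answer: pi*(-4/5 - 2*I/5)*cos(2) + pi*(4/5 + 2*I/5)*cosh(4)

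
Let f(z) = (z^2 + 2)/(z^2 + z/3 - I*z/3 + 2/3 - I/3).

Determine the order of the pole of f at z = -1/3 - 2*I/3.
Factor the denominator:
  z^2 + z/3 - I*z/3 + 2/3 - I/3 = (z + 1/3 + 2*I/3)*(z - I)

The numerator P(z) = z^2 + 2 has P(-1/3 - 2*I/3) = 5/3 + 4*I/9 ≠ 0, so no factor of (z + 1/3 + 2*I/3) cancels.
Near z = -1/3 - 2*I/3 we can therefore write f(z) = g(z)/(z + 1/3 + 2*I/3) with g analytic at -1/3 - 2*I/3 and g(-1/3 - 2*I/3) ≠ 0 (g is the numerator divided by the remaining denominator factors).

Hence z = -1/3 - 2*I/3 is a pole of order 1.

Final answer: 1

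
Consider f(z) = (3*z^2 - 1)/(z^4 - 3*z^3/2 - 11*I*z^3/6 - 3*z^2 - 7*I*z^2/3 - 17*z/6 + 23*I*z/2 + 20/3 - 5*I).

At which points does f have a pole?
{-2 - I, 1/2 + 3*I/2, 1 + I/3, 2 + I}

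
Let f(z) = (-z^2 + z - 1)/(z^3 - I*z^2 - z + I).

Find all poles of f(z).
The singularities of f are the zeros of the denominator. Factoring,
  z^3 - I*z^2 - z + I = (z + 1)*(z - I)*(z - 1)
so the candidates are z = -1, z = I, z = 1.

Check the numerator P(z) = -z^2 + z - 1 at each one:
  P(-1) = -3 ≠ 0, so z = -1 is a (simple) pole.
  P(I) = I ≠ 0, so z = I is a (simple) pole.
  P(1) = -1 ≠ 0, so z = 1 is a (simple) pole.

Poles of f: {-1, I, 1}

Final answer: {-1, I, 1}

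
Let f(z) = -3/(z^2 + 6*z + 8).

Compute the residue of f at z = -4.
Write f(z) = P(z)/Q(z) with P(z) = -3 and Q(z) = z^2 + 6*z + 8.
The denominator factors as Q(z) = (z + 4)*(z + 2), so z = -4 is a simple zero of Q and P is analytic there; z = -4 is therefore a simple pole and
  Res(f, z₀) = P(z₀)/Q'(z₀).

Q'(z) = 2*z + 6, so Q'(-4) = -2.
P(-4) = -3.

Res(f, -4) = (-3)/(-2) = 3/2

Final answer: 3/2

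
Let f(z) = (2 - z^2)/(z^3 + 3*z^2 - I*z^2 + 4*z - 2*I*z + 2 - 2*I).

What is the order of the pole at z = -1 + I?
Factor the denominator:
  z^3 + 3*z^2 - I*z^2 + 4*z - 2*I*z + 2 - 2*I = (z + 1 - I)^2*(z + 1 + I)

The numerator P(z) = 2 - z^2 has P(-1 + I) = 2 + 2*I ≠ 0, so no factor of (z + 1 - I) cancels.
Near z = -1 + I we can therefore write f(z) = g(z)/(z + 1 - I)^2 with g analytic at -1 + I and g(-1 + I) ≠ 0 (g is the numerator divided by the remaining denominator factors).

Hence z = -1 + I is a pole of order 2.

Final answer: 2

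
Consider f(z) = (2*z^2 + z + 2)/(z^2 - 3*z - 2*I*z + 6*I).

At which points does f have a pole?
{2*I, 3}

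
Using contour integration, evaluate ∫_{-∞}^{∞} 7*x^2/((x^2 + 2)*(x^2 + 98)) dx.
Let f(z) = 7*z^2/((z^2 + 2)*(z^2 + 98)). The denominator has no real zeros and deg Q - deg P = 2 ≥ 2, so the integral of f over the upper semicircle |z| = R tends to 0 as R → ∞. Closing the contour in the upper half-plane,
  ∫_{-∞}^{∞} f(x) dx = 2πi · Σ Res(f, z_k)  over the poles with Im z_k > 0.

Zeros of the denominator: z^2 + 2 = 0 gives z = ±sqrt(2)*I; z^2 + 98 = 0 gives z = ±7*sqrt(2)*I.
Upper half-plane: z = sqrt(2)*I, z = 7*sqrt(2)*I (simple).

Each pole is a simple zero of Q(z) = z^4 + 100*z^2 + 196, so Res(f, z₀) = P(z₀)/Q'(z₀) with P(z) = 7*z^2, Q'(z) = 4*z^3 + 200*z:
  Res(f, sqrt(2)*I) = (-14)/(192*sqrt(2)*I) = 7*sqrt(2)*I/192
  Res(f, 7*sqrt(2)*I) = (-686)/(-1344*sqrt(2)*I) = -49*sqrt(2)*I/192

Sum of residues: -7*sqrt(2)*I/32
∫_{-∞}^{∞} f(x) dx = 2πi · (-7*sqrt(2)*I/32) = 7*sqrt(2)*pi/16

Final answer: 7*sqrt(2)*pi/16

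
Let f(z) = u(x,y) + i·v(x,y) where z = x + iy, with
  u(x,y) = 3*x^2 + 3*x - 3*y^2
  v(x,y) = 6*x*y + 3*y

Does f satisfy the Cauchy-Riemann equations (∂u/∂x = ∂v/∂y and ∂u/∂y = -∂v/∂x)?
∂u/∂x = 6*x + 3
∂v/∂y = 6*x + 3
∂u/∂y = -6*y
∂v/∂x = 6*y
∂u/∂x = ∂v/∂y and ∂u/∂y = -∂v/∂x hold identically; f is analytic.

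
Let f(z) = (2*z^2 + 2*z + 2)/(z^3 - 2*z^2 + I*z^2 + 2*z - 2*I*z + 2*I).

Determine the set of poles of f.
The singularities of f are the zeros of the denominator. Factoring,
  z^3 - 2*z^2 + I*z^2 + 2*z - 2*I*z + 2*I = (z - 1 + I)*(z - 1 - I)*(z + I)
so the candidates are z = 1 - I, z = 1 + I, z = -I.

Check the numerator P(z) = 2*z^2 + 2*z + 2 at each one:
  P(1 - I) = 4 - 6*I ≠ 0, so z = 1 - I is a (simple) pole.
  P(1 + I) = 4 + 6*I ≠ 0, so z = 1 + I is a (simple) pole.
  P(-I) = -2*I ≠ 0, so z = -I is a (simple) pole.

Poles of f: {-I, 1 - I, 1 + I}

Final answer: {-I, 1 - I, 1 + I}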